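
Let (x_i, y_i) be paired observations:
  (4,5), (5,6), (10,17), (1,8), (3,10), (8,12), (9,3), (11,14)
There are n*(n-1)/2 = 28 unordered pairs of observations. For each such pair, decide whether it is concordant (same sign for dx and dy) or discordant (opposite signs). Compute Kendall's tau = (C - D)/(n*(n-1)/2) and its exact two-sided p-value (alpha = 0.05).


Step 1: Enumerate the 28 unordered pairs (i,j) with i<j and classify each by sign(x_j-x_i) * sign(y_j-y_i).
  (1,2):dx=+1,dy=+1->C; (1,3):dx=+6,dy=+12->C; (1,4):dx=-3,dy=+3->D; (1,5):dx=-1,dy=+5->D
  (1,6):dx=+4,dy=+7->C; (1,7):dx=+5,dy=-2->D; (1,8):dx=+7,dy=+9->C; (2,3):dx=+5,dy=+11->C
  (2,4):dx=-4,dy=+2->D; (2,5):dx=-2,dy=+4->D; (2,6):dx=+3,dy=+6->C; (2,7):dx=+4,dy=-3->D
  (2,8):dx=+6,dy=+8->C; (3,4):dx=-9,dy=-9->C; (3,5):dx=-7,dy=-7->C; (3,6):dx=-2,dy=-5->C
  (3,7):dx=-1,dy=-14->C; (3,8):dx=+1,dy=-3->D; (4,5):dx=+2,dy=+2->C; (4,6):dx=+7,dy=+4->C
  (4,7):dx=+8,dy=-5->D; (4,8):dx=+10,dy=+6->C; (5,6):dx=+5,dy=+2->C; (5,7):dx=+6,dy=-7->D
  (5,8):dx=+8,dy=+4->C; (6,7):dx=+1,dy=-9->D; (6,8):dx=+3,dy=+2->C; (7,8):dx=+2,dy=+11->C
Step 2: C = 18, D = 10, total pairs = 28.
Step 3: tau = (C - D)/(n(n-1)/2) = (18 - 10)/28 = 0.285714.
Step 4: Exact two-sided p-value (enumerate n! = 40320 permutations of y under H0): p = 0.398760.
Step 5: alpha = 0.05. fail to reject H0.

tau_b = 0.2857 (C=18, D=10), p = 0.398760, fail to reject H0.


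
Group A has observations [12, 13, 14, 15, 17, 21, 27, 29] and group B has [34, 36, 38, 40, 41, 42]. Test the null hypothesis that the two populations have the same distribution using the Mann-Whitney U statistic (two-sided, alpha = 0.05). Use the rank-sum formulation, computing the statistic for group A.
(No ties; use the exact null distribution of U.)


Step 1: Combine and sort all 14 observations; assign midranks.
sorted (value, group): (12,X), (13,X), (14,X), (15,X), (17,X), (21,X), (27,X), (29,X), (34,Y), (36,Y), (38,Y), (40,Y), (41,Y), (42,Y)
ranks: 12->1, 13->2, 14->3, 15->4, 17->5, 21->6, 27->7, 29->8, 34->9, 36->10, 38->11, 40->12, 41->13, 42->14
Step 2: Rank sum for X: R1 = 1 + 2 + 3 + 4 + 5 + 6 + 7 + 8 = 36.
Step 3: U_X = R1 - n1(n1+1)/2 = 36 - 8*9/2 = 36 - 36 = 0.
       U_Y = n1*n2 - U_X = 48 - 0 = 48.
Step 4: No ties, so the exact null distribution of U (based on enumerating the C(14,8) = 3003 equally likely rank assignments) gives the two-sided p-value.
Step 5: p-value = 0.000666; compare to alpha = 0.05. reject H0.

U_X = 0, p = 0.000666, reject H0 at alpha = 0.05.


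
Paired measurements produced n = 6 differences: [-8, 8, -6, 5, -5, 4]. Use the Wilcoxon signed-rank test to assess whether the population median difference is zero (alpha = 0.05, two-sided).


Step 1: Drop any zero differences (none here) and take |d_i|.
|d| = [8, 8, 6, 5, 5, 4]
Step 2: Midrank |d_i| (ties get averaged ranks).
ranks: |8|->5.5, |8|->5.5, |6|->4, |5|->2.5, |5|->2.5, |4|->1
Step 3: Attach original signs; sum ranks with positive sign and with negative sign.
W+ = 5.5 + 2.5 + 1 = 9
W- = 5.5 + 4 + 2.5 = 12
(Check: W+ + W- = 21 should equal n(n+1)/2 = 21.)
Step 4: Test statistic W = min(W+, W-) = 9.
Step 5: Ties in |d|, so use the tie-corrected normal approximation.
        E[W] = n(n+1)/4 = 6*7/4 = 10.5.
        Tie groups: |d|=5 (t=2), |d|=8 (t=2); sum(t^3 - t) = 12.
        Var[W] = n(n+1)(2n+1)/24 - sum(t^3-t)/48 = 546/24 - 12/48 = 22.5.
        z = (W - E[W]) / sqrt(Var[W]) = (9 - 10.5) / 4.7434 = -0.3162.
        Two-sided p = 2*Phi(z) = 0.751830.
Step 6: alpha = 0.05. fail to reject H0.

W+ = 9, W- = 12, W = min = 9, p = 0.751830, fail to reject H0.


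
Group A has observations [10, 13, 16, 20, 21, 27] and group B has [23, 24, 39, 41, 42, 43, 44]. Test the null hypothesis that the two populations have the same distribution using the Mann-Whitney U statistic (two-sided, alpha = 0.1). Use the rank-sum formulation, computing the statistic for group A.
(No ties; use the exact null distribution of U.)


Step 1: Combine and sort all 13 observations; assign midranks.
sorted (value, group): (10,X), (13,X), (16,X), (20,X), (21,X), (23,Y), (24,Y), (27,X), (39,Y), (41,Y), (42,Y), (43,Y), (44,Y)
ranks: 10->1, 13->2, 16->3, 20->4, 21->5, 23->6, 24->7, 27->8, 39->9, 41->10, 42->11, 43->12, 44->13
Step 2: Rank sum for X: R1 = 1 + 2 + 3 + 4 + 5 + 8 = 23.
Step 3: U_X = R1 - n1(n1+1)/2 = 23 - 6*7/2 = 23 - 21 = 2.
       U_Y = n1*n2 - U_X = 42 - 2 = 40.
Step 4: No ties, so the exact null distribution of U (based on enumerating the C(13,6) = 1716 equally likely rank assignments) gives the two-sided p-value.
Step 5: p-value = 0.004662; compare to alpha = 0.1. reject H0.

U_X = 2, p = 0.004662, reject H0 at alpha = 0.1.


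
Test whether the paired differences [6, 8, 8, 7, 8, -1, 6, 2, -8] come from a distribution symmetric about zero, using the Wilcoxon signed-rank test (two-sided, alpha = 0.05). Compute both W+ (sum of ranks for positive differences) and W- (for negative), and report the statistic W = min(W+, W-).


Step 1: Drop any zero differences (none here) and take |d_i|.
|d| = [6, 8, 8, 7, 8, 1, 6, 2, 8]
Step 2: Midrank |d_i| (ties get averaged ranks).
ranks: |6|->3.5, |8|->7.5, |8|->7.5, |7|->5, |8|->7.5, |1|->1, |6|->3.5, |2|->2, |8|->7.5
Step 3: Attach original signs; sum ranks with positive sign and with negative sign.
W+ = 3.5 + 7.5 + 7.5 + 5 + 7.5 + 3.5 + 2 = 36.5
W- = 1 + 7.5 = 8.5
(Check: W+ + W- = 45 should equal n(n+1)/2 = 45.)
Step 4: Test statistic W = min(W+, W-) = 8.5.
Step 5: Ties in |d|, so use the tie-corrected normal approximation.
        E[W] = n(n+1)/4 = 9*10/4 = 22.5.
        Tie groups: |d|=6 (t=2), |d|=8 (t=4); sum(t^3 - t) = 66.
        Var[W] = n(n+1)(2n+1)/24 - sum(t^3-t)/48 = 1710/24 - 66/48 = 69.875.
        z = (W - E[W]) / sqrt(Var[W]) = (8.5 - 22.5) / 8.3591 = -1.6748.
        Two-sided p = 2*Phi(z) = 0.093970.
Step 6: alpha = 0.05. fail to reject H0.

W+ = 36.5, W- = 8.5, W = min = 8.5, p = 0.093970, fail to reject H0.


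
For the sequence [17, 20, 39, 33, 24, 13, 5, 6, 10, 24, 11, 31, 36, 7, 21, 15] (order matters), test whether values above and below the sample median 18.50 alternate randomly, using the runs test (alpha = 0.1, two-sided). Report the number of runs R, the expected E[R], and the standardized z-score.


Step 1: Compute median = 18.50; label A = above, B = below.
Labels in order: BAAAABBBBABAABAB  (n_A = 8, n_B = 8)
Step 2: Count runs R = 9.
Step 3: Under H0 (random ordering), E[R] = 2*n_A*n_B/(n_A+n_B) + 1 = 2*8*8/16 + 1 = 9.0000.
        Var[R] = 2*n_A*n_B*(2*n_A*n_B - n_A - n_B) / ((n_A+n_B)^2 * (n_A+n_B-1)) = 14336/3840 = 3.7333.
        SD[R] = 1.9322.
Step 4: R = E[R], so z = 0 with no continuity correction.
Step 5: Two-sided p-value via normal approximation = 2*(1 - Phi(|z|)) = 1.000000.
Step 6: alpha = 0.1. fail to reject H0.

R = 9, z = 0.0000, p = 1.000000, fail to reject H0.


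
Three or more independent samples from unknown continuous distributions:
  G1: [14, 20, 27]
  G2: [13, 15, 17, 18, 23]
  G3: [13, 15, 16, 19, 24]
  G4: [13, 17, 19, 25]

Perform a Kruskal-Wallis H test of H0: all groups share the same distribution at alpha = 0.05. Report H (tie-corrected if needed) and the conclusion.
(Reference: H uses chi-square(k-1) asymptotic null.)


Step 1: Combine all N = 17 observations and assign midranks.
sorted (value, group, rank): (13,G2,2), (13,G3,2), (13,G4,2), (14,G1,4), (15,G2,5.5), (15,G3,5.5), (16,G3,7), (17,G2,8.5), (17,G4,8.5), (18,G2,10), (19,G3,11.5), (19,G4,11.5), (20,G1,13), (23,G2,14), (24,G3,15), (25,G4,16), (27,G1,17)
Step 2: Sum ranks within each group.
R_1 = 34 (n_1 = 3)
R_2 = 40 (n_2 = 5)
R_3 = 41 (n_3 = 5)
R_4 = 38 (n_4 = 4)
Step 3: H = 12/(N(N+1)) * sum(R_i^2/n_i) - 3(N+1)
     = 12/(17*18) * (34^2/3 + 40^2/5 + 41^2/5 + 38^2/4) - 3*18
     = 0.039216 * 1402.53 - 54
     = 1.001307.
Step 4: Ties present; correction factor C = 1 - 42/(17^3 - 17) = 0.991422. Corrected H = 1.001307 / 0.991422 = 1.009971.
Step 5: Under H0, H ~ chi^2(3); p-value = 0.798839.
Step 6: alpha = 0.05. fail to reject H0.

H = 1.0100, df = 3, p = 0.798839, fail to reject H0.


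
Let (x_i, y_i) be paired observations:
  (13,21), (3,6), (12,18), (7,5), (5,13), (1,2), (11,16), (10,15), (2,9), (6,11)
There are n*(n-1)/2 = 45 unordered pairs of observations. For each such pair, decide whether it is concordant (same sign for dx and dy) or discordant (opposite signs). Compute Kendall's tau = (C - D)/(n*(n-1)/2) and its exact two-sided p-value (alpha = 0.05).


Step 1: Enumerate the 45 unordered pairs (i,j) with i<j and classify each by sign(x_j-x_i) * sign(y_j-y_i).
  (1,2):dx=-10,dy=-15->C; (1,3):dx=-1,dy=-3->C; (1,4):dx=-6,dy=-16->C; (1,5):dx=-8,dy=-8->C
  (1,6):dx=-12,dy=-19->C; (1,7):dx=-2,dy=-5->C; (1,8):dx=-3,dy=-6->C; (1,9):dx=-11,dy=-12->C
  (1,10):dx=-7,dy=-10->C; (2,3):dx=+9,dy=+12->C; (2,4):dx=+4,dy=-1->D; (2,5):dx=+2,dy=+7->C
  (2,6):dx=-2,dy=-4->C; (2,7):dx=+8,dy=+10->C; (2,8):dx=+7,dy=+9->C; (2,9):dx=-1,dy=+3->D
  (2,10):dx=+3,dy=+5->C; (3,4):dx=-5,dy=-13->C; (3,5):dx=-7,dy=-5->C; (3,6):dx=-11,dy=-16->C
  (3,7):dx=-1,dy=-2->C; (3,8):dx=-2,dy=-3->C; (3,9):dx=-10,dy=-9->C; (3,10):dx=-6,dy=-7->C
  (4,5):dx=-2,dy=+8->D; (4,6):dx=-6,dy=-3->C; (4,7):dx=+4,dy=+11->C; (4,8):dx=+3,dy=+10->C
  (4,9):dx=-5,dy=+4->D; (4,10):dx=-1,dy=+6->D; (5,6):dx=-4,dy=-11->C; (5,7):dx=+6,dy=+3->C
  (5,8):dx=+5,dy=+2->C; (5,9):dx=-3,dy=-4->C; (5,10):dx=+1,dy=-2->D; (6,7):dx=+10,dy=+14->C
  (6,8):dx=+9,dy=+13->C; (6,9):dx=+1,dy=+7->C; (6,10):dx=+5,dy=+9->C; (7,8):dx=-1,dy=-1->C
  (7,9):dx=-9,dy=-7->C; (7,10):dx=-5,dy=-5->C; (8,9):dx=-8,dy=-6->C; (8,10):dx=-4,dy=-4->C
  (9,10):dx=+4,dy=+2->C
Step 2: C = 39, D = 6, total pairs = 45.
Step 3: tau = (C - D)/(n(n-1)/2) = (39 - 6)/45 = 0.733333.
Step 4: Exact two-sided p-value (enumerate n! = 3628800 permutations of y under H0): p = 0.002213.
Step 5: alpha = 0.05. reject H0.

tau_b = 0.7333 (C=39, D=6), p = 0.002213, reject H0.


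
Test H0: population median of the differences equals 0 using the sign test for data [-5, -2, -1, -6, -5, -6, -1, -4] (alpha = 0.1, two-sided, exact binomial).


Step 1: Discard zero differences. Original n = 8; n_eff = number of nonzero differences = 8.
Nonzero differences (with sign): -5, -2, -1, -6, -5, -6, -1, -4
Step 2: Count signs: positive = 0, negative = 8.
Step 3: Under H0: P(positive) = 0.5, so the number of positives S ~ Bin(8, 0.5).
Step 4: Two-sided exact p-value = sum of Bin(8,0.5) probabilities at or below the observed probability = 0.007812.
Step 5: alpha = 0.1. reject H0.

n_eff = 8, pos = 0, neg = 8, p = 0.007812, reject H0.


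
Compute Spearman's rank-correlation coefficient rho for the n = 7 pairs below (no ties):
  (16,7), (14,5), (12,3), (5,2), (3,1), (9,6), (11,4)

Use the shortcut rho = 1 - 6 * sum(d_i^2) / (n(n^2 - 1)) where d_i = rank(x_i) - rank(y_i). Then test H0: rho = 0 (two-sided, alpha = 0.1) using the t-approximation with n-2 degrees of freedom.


Step 1: Rank x and y separately (midranks; no ties here).
rank(x): 16->7, 14->6, 12->5, 5->2, 3->1, 9->3, 11->4
rank(y): 7->7, 5->5, 3->3, 2->2, 1->1, 6->6, 4->4
Step 2: d_i = R_x(i) - R_y(i); compute d_i^2.
  (7-7)^2=0, (6-5)^2=1, (5-3)^2=4, (2-2)^2=0, (1-1)^2=0, (3-6)^2=9, (4-4)^2=0
sum(d^2) = 14.
Step 3: rho = 1 - 6*14 / (7*(7^2 - 1)) = 1 - 84/336 = 0.750000.
Step 4: Under H0, t = rho * sqrt((n-2)/(1-rho^2)) = 2.5355 ~ t(5).
Step 5: Two-sided p-value from the t-distribution with 5 df = 0.052181.
Step 6: alpha = 0.1. reject H0.

rho = 0.7500, p = 0.052181, reject H0 at alpha = 0.1.


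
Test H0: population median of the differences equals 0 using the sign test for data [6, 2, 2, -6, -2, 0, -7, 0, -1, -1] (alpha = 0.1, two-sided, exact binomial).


Step 1: Discard zero differences. Original n = 10; n_eff = number of nonzero differences = 8.
Nonzero differences (with sign): +6, +2, +2, -6, -2, -7, -1, -1
Step 2: Count signs: positive = 3, negative = 5.
Step 3: Under H0: P(positive) = 0.5, so the number of positives S ~ Bin(8, 0.5).
Step 4: Two-sided exact p-value = sum of Bin(8,0.5) probabilities at or below the observed probability = 0.726562.
Step 5: alpha = 0.1. fail to reject H0.

n_eff = 8, pos = 3, neg = 5, p = 0.726562, fail to reject H0.


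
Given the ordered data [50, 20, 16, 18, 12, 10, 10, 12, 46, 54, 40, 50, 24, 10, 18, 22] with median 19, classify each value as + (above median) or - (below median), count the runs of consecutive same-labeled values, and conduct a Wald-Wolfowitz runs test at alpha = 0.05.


Step 1: Compute median = 19; label A = above, B = below.
Labels in order: AABBBBBBAAAAABBA  (n_A = 8, n_B = 8)
Step 2: Count runs R = 5.
Step 3: Under H0 (random ordering), E[R] = 2*n_A*n_B/(n_A+n_B) + 1 = 2*8*8/16 + 1 = 9.0000.
        Var[R] = 2*n_A*n_B*(2*n_A*n_B - n_A - n_B) / ((n_A+n_B)^2 * (n_A+n_B-1)) = 14336/3840 = 3.7333.
        SD[R] = 1.9322.
Step 4: Continuity-corrected z = (R + 0.5 - E[R]) / SD[R] = (5 + 0.5 - 9.0000) / 1.9322 = -1.8114.
Step 5: Two-sided p-value via normal approximation = 2*(1 - Phi(|z|)) = 0.070076.
Step 6: alpha = 0.05. fail to reject H0.

R = 5, z = -1.8114, p = 0.070076, fail to reject H0.


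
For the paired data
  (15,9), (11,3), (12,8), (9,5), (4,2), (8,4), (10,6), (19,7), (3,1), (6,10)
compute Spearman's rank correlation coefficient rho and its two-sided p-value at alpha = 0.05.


Step 1: Rank x and y separately (midranks; no ties here).
rank(x): 15->9, 11->7, 12->8, 9->5, 4->2, 8->4, 10->6, 19->10, 3->1, 6->3
rank(y): 9->9, 3->3, 8->8, 5->5, 2->2, 4->4, 6->6, 7->7, 1->1, 10->10
Step 2: d_i = R_x(i) - R_y(i); compute d_i^2.
  (9-9)^2=0, (7-3)^2=16, (8-8)^2=0, (5-5)^2=0, (2-2)^2=0, (4-4)^2=0, (6-6)^2=0, (10-7)^2=9, (1-1)^2=0, (3-10)^2=49
sum(d^2) = 74.
Step 3: rho = 1 - 6*74 / (10*(10^2 - 1)) = 1 - 444/990 = 0.551515.
Step 4: Under H0, t = rho * sqrt((n-2)/(1-rho^2)) = 1.8700 ~ t(8).
Step 5: Two-sided p-value from the t-distribution with 8 df = 0.098401.
Step 6: alpha = 0.05. fail to reject H0.

rho = 0.5515, p = 0.098401, fail to reject H0 at alpha = 0.05.


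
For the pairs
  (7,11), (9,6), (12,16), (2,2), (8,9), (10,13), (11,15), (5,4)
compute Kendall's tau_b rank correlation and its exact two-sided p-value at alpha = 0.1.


Step 1: Enumerate the 28 unordered pairs (i,j) with i<j and classify each by sign(x_j-x_i) * sign(y_j-y_i).
  (1,2):dx=+2,dy=-5->D; (1,3):dx=+5,dy=+5->C; (1,4):dx=-5,dy=-9->C; (1,5):dx=+1,dy=-2->D
  (1,6):dx=+3,dy=+2->C; (1,7):dx=+4,dy=+4->C; (1,8):dx=-2,dy=-7->C; (2,3):dx=+3,dy=+10->C
  (2,4):dx=-7,dy=-4->C; (2,5):dx=-1,dy=+3->D; (2,6):dx=+1,dy=+7->C; (2,7):dx=+2,dy=+9->C
  (2,8):dx=-4,dy=-2->C; (3,4):dx=-10,dy=-14->C; (3,5):dx=-4,dy=-7->C; (3,6):dx=-2,dy=-3->C
  (3,7):dx=-1,dy=-1->C; (3,8):dx=-7,dy=-12->C; (4,5):dx=+6,dy=+7->C; (4,6):dx=+8,dy=+11->C
  (4,7):dx=+9,dy=+13->C; (4,8):dx=+3,dy=+2->C; (5,6):dx=+2,dy=+4->C; (5,7):dx=+3,dy=+6->C
  (5,8):dx=-3,dy=-5->C; (6,7):dx=+1,dy=+2->C; (6,8):dx=-5,dy=-9->C; (7,8):dx=-6,dy=-11->C
Step 2: C = 25, D = 3, total pairs = 28.
Step 3: tau = (C - D)/(n(n-1)/2) = (25 - 3)/28 = 0.785714.
Step 4: Exact two-sided p-value (enumerate n! = 40320 permutations of y under H0): p = 0.005506.
Step 5: alpha = 0.1. reject H0.

tau_b = 0.7857 (C=25, D=3), p = 0.005506, reject H0.


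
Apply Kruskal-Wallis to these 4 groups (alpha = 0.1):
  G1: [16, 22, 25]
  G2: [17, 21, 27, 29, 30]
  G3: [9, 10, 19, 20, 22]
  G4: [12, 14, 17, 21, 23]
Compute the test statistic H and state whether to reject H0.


Step 1: Combine all N = 18 observations and assign midranks.
sorted (value, group, rank): (9,G3,1), (10,G3,2), (12,G4,3), (14,G4,4), (16,G1,5), (17,G2,6.5), (17,G4,6.5), (19,G3,8), (20,G3,9), (21,G2,10.5), (21,G4,10.5), (22,G1,12.5), (22,G3,12.5), (23,G4,14), (25,G1,15), (27,G2,16), (29,G2,17), (30,G2,18)
Step 2: Sum ranks within each group.
R_1 = 32.5 (n_1 = 3)
R_2 = 68 (n_2 = 5)
R_3 = 32.5 (n_3 = 5)
R_4 = 38 (n_4 = 5)
Step 3: H = 12/(N(N+1)) * sum(R_i^2/n_i) - 3(N+1)
     = 12/(18*19) * (32.5^2/3 + 68^2/5 + 32.5^2/5 + 38^2/5) - 3*19
     = 0.035088 * 1776.93 - 57
     = 5.348538.
Step 4: Ties present; correction factor C = 1 - 18/(18^3 - 18) = 0.996904. Corrected H = 5.348538 / 0.996904 = 5.365148.
Step 5: Under H0, H ~ chi^2(3); p-value = 0.146930.
Step 6: alpha = 0.1. fail to reject H0.

H = 5.3651, df = 3, p = 0.146930, fail to reject H0.


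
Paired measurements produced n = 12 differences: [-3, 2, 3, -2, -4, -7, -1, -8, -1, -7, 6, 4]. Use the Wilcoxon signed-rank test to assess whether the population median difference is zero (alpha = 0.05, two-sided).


Step 1: Drop any zero differences (none here) and take |d_i|.
|d| = [3, 2, 3, 2, 4, 7, 1, 8, 1, 7, 6, 4]
Step 2: Midrank |d_i| (ties get averaged ranks).
ranks: |3|->5.5, |2|->3.5, |3|->5.5, |2|->3.5, |4|->7.5, |7|->10.5, |1|->1.5, |8|->12, |1|->1.5, |7|->10.5, |6|->9, |4|->7.5
Step 3: Attach original signs; sum ranks with positive sign and with negative sign.
W+ = 3.5 + 5.5 + 9 + 7.5 = 25.5
W- = 5.5 + 3.5 + 7.5 + 10.5 + 1.5 + 12 + 1.5 + 10.5 = 52.5
(Check: W+ + W- = 78 should equal n(n+1)/2 = 78.)
Step 4: Test statistic W = min(W+, W-) = 25.5.
Step 5: Ties in |d|, so use the tie-corrected normal approximation.
        E[W] = n(n+1)/4 = 12*13/4 = 39.
        Tie groups: |d|=1 (t=2), |d|=2 (t=2), |d|=3 (t=2), |d|=4 (t=2), |d|=7 (t=2); sum(t^3 - t) = 30.
        Var[W] = n(n+1)(2n+1)/24 - sum(t^3-t)/48 = 3900/24 - 30/48 = 161.875.
        z = (W - E[W]) / sqrt(Var[W]) = (25.5 - 39) / 12.7230 = -1.0611.
        Two-sided p = 2*Phi(z) = 0.288658.
Step 6: alpha = 0.05. fail to reject H0.

W+ = 25.5, W- = 52.5, W = min = 25.5, p = 0.288658, fail to reject H0.


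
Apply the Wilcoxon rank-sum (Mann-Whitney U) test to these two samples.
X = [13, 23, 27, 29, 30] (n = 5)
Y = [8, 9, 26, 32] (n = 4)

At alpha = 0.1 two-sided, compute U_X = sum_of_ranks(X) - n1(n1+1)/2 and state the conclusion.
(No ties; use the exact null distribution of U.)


Step 1: Combine and sort all 9 observations; assign midranks.
sorted (value, group): (8,Y), (9,Y), (13,X), (23,X), (26,Y), (27,X), (29,X), (30,X), (32,Y)
ranks: 8->1, 9->2, 13->3, 23->4, 26->5, 27->6, 29->7, 30->8, 32->9
Step 2: Rank sum for X: R1 = 3 + 4 + 6 + 7 + 8 = 28.
Step 3: U_X = R1 - n1(n1+1)/2 = 28 - 5*6/2 = 28 - 15 = 13.
       U_Y = n1*n2 - U_X = 20 - 13 = 7.
Step 4: No ties, so the exact null distribution of U (based on enumerating the C(9,5) = 126 equally likely rank assignments) gives the two-sided p-value.
Step 5: p-value = 0.555556; compare to alpha = 0.1. fail to reject H0.

U_X = 13, p = 0.555556, fail to reject H0 at alpha = 0.1.


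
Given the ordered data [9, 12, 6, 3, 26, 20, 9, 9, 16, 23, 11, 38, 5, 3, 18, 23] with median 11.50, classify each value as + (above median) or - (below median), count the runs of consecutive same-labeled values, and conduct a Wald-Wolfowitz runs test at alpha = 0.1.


Step 1: Compute median = 11.50; label A = above, B = below.
Labels in order: BABBAABBAABABBAA  (n_A = 8, n_B = 8)
Step 2: Count runs R = 10.
Step 3: Under H0 (random ordering), E[R] = 2*n_A*n_B/(n_A+n_B) + 1 = 2*8*8/16 + 1 = 9.0000.
        Var[R] = 2*n_A*n_B*(2*n_A*n_B - n_A - n_B) / ((n_A+n_B)^2 * (n_A+n_B-1)) = 14336/3840 = 3.7333.
        SD[R] = 1.9322.
Step 4: Continuity-corrected z = (R - 0.5 - E[R]) / SD[R] = (10 - 0.5 - 9.0000) / 1.9322 = 0.2588.
Step 5: Two-sided p-value via normal approximation = 2*(1 - Phi(|z|)) = 0.795809.
Step 6: alpha = 0.1. fail to reject H0.

R = 10, z = 0.2588, p = 0.795809, fail to reject H0.


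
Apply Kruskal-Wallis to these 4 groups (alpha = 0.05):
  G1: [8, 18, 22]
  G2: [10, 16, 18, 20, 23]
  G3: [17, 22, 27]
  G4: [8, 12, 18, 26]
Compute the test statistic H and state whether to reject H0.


Step 1: Combine all N = 15 observations and assign midranks.
sorted (value, group, rank): (8,G1,1.5), (8,G4,1.5), (10,G2,3), (12,G4,4), (16,G2,5), (17,G3,6), (18,G1,8), (18,G2,8), (18,G4,8), (20,G2,10), (22,G1,11.5), (22,G3,11.5), (23,G2,13), (26,G4,14), (27,G3,15)
Step 2: Sum ranks within each group.
R_1 = 21 (n_1 = 3)
R_2 = 39 (n_2 = 5)
R_3 = 32.5 (n_3 = 3)
R_4 = 27.5 (n_4 = 4)
Step 3: H = 12/(N(N+1)) * sum(R_i^2/n_i) - 3(N+1)
     = 12/(15*16) * (21^2/3 + 39^2/5 + 32.5^2/3 + 27.5^2/4) - 3*16
     = 0.050000 * 992.346 - 48
     = 1.617292.
Step 4: Ties present; correction factor C = 1 - 36/(15^3 - 15) = 0.989286. Corrected H = 1.617292 / 0.989286 = 1.634807.
Step 5: Under H0, H ~ chi^2(3); p-value = 0.651523.
Step 6: alpha = 0.05. fail to reject H0.

H = 1.6348, df = 3, p = 0.651523, fail to reject H0.


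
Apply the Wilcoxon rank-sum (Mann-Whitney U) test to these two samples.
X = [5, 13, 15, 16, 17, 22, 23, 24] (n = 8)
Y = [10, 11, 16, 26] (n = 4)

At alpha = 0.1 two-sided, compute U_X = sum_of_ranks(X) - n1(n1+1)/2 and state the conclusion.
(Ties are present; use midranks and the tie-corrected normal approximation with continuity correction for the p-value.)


Step 1: Combine and sort all 12 observations; assign midranks.
sorted (value, group): (5,X), (10,Y), (11,Y), (13,X), (15,X), (16,X), (16,Y), (17,X), (22,X), (23,X), (24,X), (26,Y)
ranks: 5->1, 10->2, 11->3, 13->4, 15->5, 16->6.5, 16->6.5, 17->8, 22->9, 23->10, 24->11, 26->12
Step 2: Rank sum for X: R1 = 1 + 4 + 5 + 6.5 + 8 + 9 + 10 + 11 = 54.5.
Step 3: U_X = R1 - n1(n1+1)/2 = 54.5 - 8*9/2 = 54.5 - 36 = 18.5.
       U_Y = n1*n2 - U_X = 32 - 18.5 = 13.5.
Step 4: Ties are present, so use the tie-corrected normal approximation (with continuity correction) for the p-value.
Step 5: p-value = 0.733647; compare to alpha = 0.1. fail to reject H0.

U_X = 18.5, p = 0.733647, fail to reject H0 at alpha = 0.1.


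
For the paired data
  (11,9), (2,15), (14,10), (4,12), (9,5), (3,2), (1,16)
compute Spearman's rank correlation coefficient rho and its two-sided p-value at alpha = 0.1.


Step 1: Rank x and y separately (midranks; no ties here).
rank(x): 11->6, 2->2, 14->7, 4->4, 9->5, 3->3, 1->1
rank(y): 9->3, 15->6, 10->4, 12->5, 5->2, 2->1, 16->7
Step 2: d_i = R_x(i) - R_y(i); compute d_i^2.
  (6-3)^2=9, (2-6)^2=16, (7-4)^2=9, (4-5)^2=1, (5-2)^2=9, (3-1)^2=4, (1-7)^2=36
sum(d^2) = 84.
Step 3: rho = 1 - 6*84 / (7*(7^2 - 1)) = 1 - 504/336 = -0.500000.
Step 4: Under H0, t = rho * sqrt((n-2)/(1-rho^2)) = -1.2910 ~ t(5).
Step 5: Two-sided p-value from the t-distribution with 5 df = 0.253170.
Step 6: alpha = 0.1. fail to reject H0.

rho = -0.5000, p = 0.253170, fail to reject H0 at alpha = 0.1.


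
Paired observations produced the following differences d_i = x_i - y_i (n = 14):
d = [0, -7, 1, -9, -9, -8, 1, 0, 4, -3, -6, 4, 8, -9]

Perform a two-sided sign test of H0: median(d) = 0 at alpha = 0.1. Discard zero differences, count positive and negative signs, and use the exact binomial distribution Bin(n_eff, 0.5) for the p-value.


Step 1: Discard zero differences. Original n = 14; n_eff = number of nonzero differences = 12.
Nonzero differences (with sign): -7, +1, -9, -9, -8, +1, +4, -3, -6, +4, +8, -9
Step 2: Count signs: positive = 5, negative = 7.
Step 3: Under H0: P(positive) = 0.5, so the number of positives S ~ Bin(12, 0.5).
Step 4: Two-sided exact p-value = sum of Bin(12,0.5) probabilities at or below the observed probability = 0.774414.
Step 5: alpha = 0.1. fail to reject H0.

n_eff = 12, pos = 5, neg = 7, p = 0.774414, fail to reject H0.


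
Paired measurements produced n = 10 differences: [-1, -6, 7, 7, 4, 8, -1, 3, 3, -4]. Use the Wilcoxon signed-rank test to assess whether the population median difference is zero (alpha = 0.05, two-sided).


Step 1: Drop any zero differences (none here) and take |d_i|.
|d| = [1, 6, 7, 7, 4, 8, 1, 3, 3, 4]
Step 2: Midrank |d_i| (ties get averaged ranks).
ranks: |1|->1.5, |6|->7, |7|->8.5, |7|->8.5, |4|->5.5, |8|->10, |1|->1.5, |3|->3.5, |3|->3.5, |4|->5.5
Step 3: Attach original signs; sum ranks with positive sign and with negative sign.
W+ = 8.5 + 8.5 + 5.5 + 10 + 3.5 + 3.5 = 39.5
W- = 1.5 + 7 + 1.5 + 5.5 = 15.5
(Check: W+ + W- = 55 should equal n(n+1)/2 = 55.)
Step 4: Test statistic W = min(W+, W-) = 15.5.
Step 5: Ties in |d|, so use the tie-corrected normal approximation.
        E[W] = n(n+1)/4 = 10*11/4 = 27.5.
        Tie groups: |d|=1 (t=2), |d|=3 (t=2), |d|=4 (t=2), |d|=7 (t=2); sum(t^3 - t) = 24.
        Var[W] = n(n+1)(2n+1)/24 - sum(t^3-t)/48 = 2310/24 - 24/48 = 95.75.
        z = (W - E[W]) / sqrt(Var[W]) = (15.5 - 27.5) / 9.7852 = -1.2263.
        Two-sided p = 2*Phi(z) = 0.220070.
Step 6: alpha = 0.05. fail to reject H0.

W+ = 39.5, W- = 15.5, W = min = 15.5, p = 0.220070, fail to reject H0.


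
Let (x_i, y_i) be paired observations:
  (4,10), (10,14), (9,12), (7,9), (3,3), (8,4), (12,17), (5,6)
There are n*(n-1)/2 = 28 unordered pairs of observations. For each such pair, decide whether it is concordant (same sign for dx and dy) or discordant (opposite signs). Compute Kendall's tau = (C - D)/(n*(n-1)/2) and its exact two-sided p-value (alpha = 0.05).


Step 1: Enumerate the 28 unordered pairs (i,j) with i<j and classify each by sign(x_j-x_i) * sign(y_j-y_i).
  (1,2):dx=+6,dy=+4->C; (1,3):dx=+5,dy=+2->C; (1,4):dx=+3,dy=-1->D; (1,5):dx=-1,dy=-7->C
  (1,6):dx=+4,dy=-6->D; (1,7):dx=+8,dy=+7->C; (1,8):dx=+1,dy=-4->D; (2,3):dx=-1,dy=-2->C
  (2,4):dx=-3,dy=-5->C; (2,5):dx=-7,dy=-11->C; (2,6):dx=-2,dy=-10->C; (2,7):dx=+2,dy=+3->C
  (2,8):dx=-5,dy=-8->C; (3,4):dx=-2,dy=-3->C; (3,5):dx=-6,dy=-9->C; (3,6):dx=-1,dy=-8->C
  (3,7):dx=+3,dy=+5->C; (3,8):dx=-4,dy=-6->C; (4,5):dx=-4,dy=-6->C; (4,6):dx=+1,dy=-5->D
  (4,7):dx=+5,dy=+8->C; (4,8):dx=-2,dy=-3->C; (5,6):dx=+5,dy=+1->C; (5,7):dx=+9,dy=+14->C
  (5,8):dx=+2,dy=+3->C; (6,7):dx=+4,dy=+13->C; (6,8):dx=-3,dy=+2->D; (7,8):dx=-7,dy=-11->C
Step 2: C = 23, D = 5, total pairs = 28.
Step 3: tau = (C - D)/(n(n-1)/2) = (23 - 5)/28 = 0.642857.
Step 4: Exact two-sided p-value (enumerate n! = 40320 permutations of y under H0): p = 0.031151.
Step 5: alpha = 0.05. reject H0.

tau_b = 0.6429 (C=23, D=5), p = 0.031151, reject H0.


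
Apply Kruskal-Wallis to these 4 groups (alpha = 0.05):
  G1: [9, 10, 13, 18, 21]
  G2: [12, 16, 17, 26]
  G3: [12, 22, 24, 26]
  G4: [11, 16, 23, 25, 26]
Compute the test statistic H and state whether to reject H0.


Step 1: Combine all N = 18 observations and assign midranks.
sorted (value, group, rank): (9,G1,1), (10,G1,2), (11,G4,3), (12,G2,4.5), (12,G3,4.5), (13,G1,6), (16,G2,7.5), (16,G4,7.5), (17,G2,9), (18,G1,10), (21,G1,11), (22,G3,12), (23,G4,13), (24,G3,14), (25,G4,15), (26,G2,17), (26,G3,17), (26,G4,17)
Step 2: Sum ranks within each group.
R_1 = 30 (n_1 = 5)
R_2 = 38 (n_2 = 4)
R_3 = 47.5 (n_3 = 4)
R_4 = 55.5 (n_4 = 5)
Step 3: H = 12/(N(N+1)) * sum(R_i^2/n_i) - 3(N+1)
     = 12/(18*19) * (30^2/5 + 38^2/4 + 47.5^2/4 + 55.5^2/5) - 3*19
     = 0.035088 * 1721.11 - 57
     = 3.389912.
Step 4: Ties present; correction factor C = 1 - 36/(18^3 - 18) = 0.993808. Corrected H = 3.389912 / 0.993808 = 3.411033.
Step 5: Under H0, H ~ chi^2(3); p-value = 0.332485.
Step 6: alpha = 0.05. fail to reject H0.

H = 3.4110, df = 3, p = 0.332485, fail to reject H0.


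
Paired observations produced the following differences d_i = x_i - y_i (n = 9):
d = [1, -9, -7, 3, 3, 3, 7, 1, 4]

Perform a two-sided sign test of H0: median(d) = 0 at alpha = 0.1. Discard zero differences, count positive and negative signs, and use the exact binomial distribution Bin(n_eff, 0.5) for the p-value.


Step 1: Discard zero differences. Original n = 9; n_eff = number of nonzero differences = 9.
Nonzero differences (with sign): +1, -9, -7, +3, +3, +3, +7, +1, +4
Step 2: Count signs: positive = 7, negative = 2.
Step 3: Under H0: P(positive) = 0.5, so the number of positives S ~ Bin(9, 0.5).
Step 4: Two-sided exact p-value = sum of Bin(9,0.5) probabilities at or below the observed probability = 0.179688.
Step 5: alpha = 0.1. fail to reject H0.

n_eff = 9, pos = 7, neg = 2, p = 0.179688, fail to reject H0.


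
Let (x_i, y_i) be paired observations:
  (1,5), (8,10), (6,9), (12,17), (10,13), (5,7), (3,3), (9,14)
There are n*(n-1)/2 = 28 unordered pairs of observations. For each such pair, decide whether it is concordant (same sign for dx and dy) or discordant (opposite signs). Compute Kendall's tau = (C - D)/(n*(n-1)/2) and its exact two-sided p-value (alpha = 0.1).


Step 1: Enumerate the 28 unordered pairs (i,j) with i<j and classify each by sign(x_j-x_i) * sign(y_j-y_i).
  (1,2):dx=+7,dy=+5->C; (1,3):dx=+5,dy=+4->C; (1,4):dx=+11,dy=+12->C; (1,5):dx=+9,dy=+8->C
  (1,6):dx=+4,dy=+2->C; (1,7):dx=+2,dy=-2->D; (1,8):dx=+8,dy=+9->C; (2,3):dx=-2,dy=-1->C
  (2,4):dx=+4,dy=+7->C; (2,5):dx=+2,dy=+3->C; (2,6):dx=-3,dy=-3->C; (2,7):dx=-5,dy=-7->C
  (2,8):dx=+1,dy=+4->C; (3,4):dx=+6,dy=+8->C; (3,5):dx=+4,dy=+4->C; (3,6):dx=-1,dy=-2->C
  (3,7):dx=-3,dy=-6->C; (3,8):dx=+3,dy=+5->C; (4,5):dx=-2,dy=-4->C; (4,6):dx=-7,dy=-10->C
  (4,7):dx=-9,dy=-14->C; (4,8):dx=-3,dy=-3->C; (5,6):dx=-5,dy=-6->C; (5,7):dx=-7,dy=-10->C
  (5,8):dx=-1,dy=+1->D; (6,7):dx=-2,dy=-4->C; (6,8):dx=+4,dy=+7->C; (7,8):dx=+6,dy=+11->C
Step 2: C = 26, D = 2, total pairs = 28.
Step 3: tau = (C - D)/(n(n-1)/2) = (26 - 2)/28 = 0.857143.
Step 4: Exact two-sided p-value (enumerate n! = 40320 permutations of y under H0): p = 0.001736.
Step 5: alpha = 0.1. reject H0.

tau_b = 0.8571 (C=26, D=2), p = 0.001736, reject H0.


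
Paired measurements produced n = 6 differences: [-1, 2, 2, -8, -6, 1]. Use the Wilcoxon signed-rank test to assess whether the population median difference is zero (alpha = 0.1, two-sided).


Step 1: Drop any zero differences (none here) and take |d_i|.
|d| = [1, 2, 2, 8, 6, 1]
Step 2: Midrank |d_i| (ties get averaged ranks).
ranks: |1|->1.5, |2|->3.5, |2|->3.5, |8|->6, |6|->5, |1|->1.5
Step 3: Attach original signs; sum ranks with positive sign and with negative sign.
W+ = 3.5 + 3.5 + 1.5 = 8.5
W- = 1.5 + 6 + 5 = 12.5
(Check: W+ + W- = 21 should equal n(n+1)/2 = 21.)
Step 4: Test statistic W = min(W+, W-) = 8.5.
Step 5: Ties in |d|, so use the tie-corrected normal approximation.
        E[W] = n(n+1)/4 = 6*7/4 = 10.5.
        Tie groups: |d|=1 (t=2), |d|=2 (t=2); sum(t^3 - t) = 12.
        Var[W] = n(n+1)(2n+1)/24 - sum(t^3-t)/48 = 546/24 - 12/48 = 22.5.
        z = (W - E[W]) / sqrt(Var[W]) = (8.5 - 10.5) / 4.7434 = -0.4216.
        Two-sided p = 2*Phi(z) = 0.673290.
Step 6: alpha = 0.1. fail to reject H0.

W+ = 8.5, W- = 12.5, W = min = 8.5, p = 0.673290, fail to reject H0.


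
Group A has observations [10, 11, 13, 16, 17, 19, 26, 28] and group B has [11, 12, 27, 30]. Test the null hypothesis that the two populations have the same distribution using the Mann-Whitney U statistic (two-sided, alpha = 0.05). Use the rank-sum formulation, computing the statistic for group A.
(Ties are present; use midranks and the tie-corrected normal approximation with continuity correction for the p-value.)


Step 1: Combine and sort all 12 observations; assign midranks.
sorted (value, group): (10,X), (11,X), (11,Y), (12,Y), (13,X), (16,X), (17,X), (19,X), (26,X), (27,Y), (28,X), (30,Y)
ranks: 10->1, 11->2.5, 11->2.5, 12->4, 13->5, 16->6, 17->7, 19->8, 26->9, 27->10, 28->11, 30->12
Step 2: Rank sum for X: R1 = 1 + 2.5 + 5 + 6 + 7 + 8 + 9 + 11 = 49.5.
Step 3: U_X = R1 - n1(n1+1)/2 = 49.5 - 8*9/2 = 49.5 - 36 = 13.5.
       U_Y = n1*n2 - U_X = 32 - 13.5 = 18.5.
Step 4: Ties are present, so use the tie-corrected normal approximation (with continuity correction) for the p-value.
Step 5: p-value = 0.733647; compare to alpha = 0.05. fail to reject H0.

U_X = 13.5, p = 0.733647, fail to reject H0 at alpha = 0.05.


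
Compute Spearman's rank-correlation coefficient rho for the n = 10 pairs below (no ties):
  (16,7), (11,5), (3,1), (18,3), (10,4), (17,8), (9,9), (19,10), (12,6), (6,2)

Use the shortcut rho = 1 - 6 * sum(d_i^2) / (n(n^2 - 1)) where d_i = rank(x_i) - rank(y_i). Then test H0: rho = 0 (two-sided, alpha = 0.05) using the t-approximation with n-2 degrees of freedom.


Step 1: Rank x and y separately (midranks; no ties here).
rank(x): 16->7, 11->5, 3->1, 18->9, 10->4, 17->8, 9->3, 19->10, 12->6, 6->2
rank(y): 7->7, 5->5, 1->1, 3->3, 4->4, 8->8, 9->9, 10->10, 6->6, 2->2
Step 2: d_i = R_x(i) - R_y(i); compute d_i^2.
  (7-7)^2=0, (5-5)^2=0, (1-1)^2=0, (9-3)^2=36, (4-4)^2=0, (8-8)^2=0, (3-9)^2=36, (10-10)^2=0, (6-6)^2=0, (2-2)^2=0
sum(d^2) = 72.
Step 3: rho = 1 - 6*72 / (10*(10^2 - 1)) = 1 - 432/990 = 0.563636.
Step 4: Under H0, t = rho * sqrt((n-2)/(1-rho^2)) = 1.9300 ~ t(8).
Step 5: Two-sided p-value from the t-distribution with 8 df = 0.089724.
Step 6: alpha = 0.05. fail to reject H0.

rho = 0.5636, p = 0.089724, fail to reject H0 at alpha = 0.05.


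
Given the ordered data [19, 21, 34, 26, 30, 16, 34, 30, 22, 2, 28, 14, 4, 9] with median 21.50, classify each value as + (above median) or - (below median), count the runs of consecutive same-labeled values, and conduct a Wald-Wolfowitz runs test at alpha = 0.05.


Step 1: Compute median = 21.50; label A = above, B = below.
Labels in order: BBAAABAAABABBB  (n_A = 7, n_B = 7)
Step 2: Count runs R = 7.
Step 3: Under H0 (random ordering), E[R] = 2*n_A*n_B/(n_A+n_B) + 1 = 2*7*7/14 + 1 = 8.0000.
        Var[R] = 2*n_A*n_B*(2*n_A*n_B - n_A - n_B) / ((n_A+n_B)^2 * (n_A+n_B-1)) = 8232/2548 = 3.2308.
        SD[R] = 1.7974.
Step 4: Continuity-corrected z = (R + 0.5 - E[R]) / SD[R] = (7 + 0.5 - 8.0000) / 1.7974 = -0.2782.
Step 5: Two-sided p-value via normal approximation = 2*(1 - Phi(|z|)) = 0.780879.
Step 6: alpha = 0.05. fail to reject H0.

R = 7, z = -0.2782, p = 0.780879, fail to reject H0.


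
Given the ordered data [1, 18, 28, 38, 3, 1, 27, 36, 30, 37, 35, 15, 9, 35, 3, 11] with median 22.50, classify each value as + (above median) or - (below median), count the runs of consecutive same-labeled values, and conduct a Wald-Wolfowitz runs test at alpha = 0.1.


Step 1: Compute median = 22.50; label A = above, B = below.
Labels in order: BBAABBAAAAABBABB  (n_A = 8, n_B = 8)
Step 2: Count runs R = 7.
Step 3: Under H0 (random ordering), E[R] = 2*n_A*n_B/(n_A+n_B) + 1 = 2*8*8/16 + 1 = 9.0000.
        Var[R] = 2*n_A*n_B*(2*n_A*n_B - n_A - n_B) / ((n_A+n_B)^2 * (n_A+n_B-1)) = 14336/3840 = 3.7333.
        SD[R] = 1.9322.
Step 4: Continuity-corrected z = (R + 0.5 - E[R]) / SD[R] = (7 + 0.5 - 9.0000) / 1.9322 = -0.7763.
Step 5: Two-sided p-value via normal approximation = 2*(1 - Phi(|z|)) = 0.437558.
Step 6: alpha = 0.1. fail to reject H0.

R = 7, z = -0.7763, p = 0.437558, fail to reject H0.


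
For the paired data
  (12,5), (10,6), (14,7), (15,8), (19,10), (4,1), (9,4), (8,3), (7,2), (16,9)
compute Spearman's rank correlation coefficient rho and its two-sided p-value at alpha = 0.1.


Step 1: Rank x and y separately (midranks; no ties here).
rank(x): 12->6, 10->5, 14->7, 15->8, 19->10, 4->1, 9->4, 8->3, 7->2, 16->9
rank(y): 5->5, 6->6, 7->7, 8->8, 10->10, 1->1, 4->4, 3->3, 2->2, 9->9
Step 2: d_i = R_x(i) - R_y(i); compute d_i^2.
  (6-5)^2=1, (5-6)^2=1, (7-7)^2=0, (8-8)^2=0, (10-10)^2=0, (1-1)^2=0, (4-4)^2=0, (3-3)^2=0, (2-2)^2=0, (9-9)^2=0
sum(d^2) = 2.
Step 3: rho = 1 - 6*2 / (10*(10^2 - 1)) = 1 - 12/990 = 0.987879.
Step 4: Under H0, t = rho * sqrt((n-2)/(1-rho^2)) = 18.0003 ~ t(8).
Step 5: Two-sided p-value from the t-distribution with 8 df = 0.000000.
Step 6: alpha = 0.1. reject H0.

rho = 0.9879, p = 0.000000, reject H0 at alpha = 0.1.


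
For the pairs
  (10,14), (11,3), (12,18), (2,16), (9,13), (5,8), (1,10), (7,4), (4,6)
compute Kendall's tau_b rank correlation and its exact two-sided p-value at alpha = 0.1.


Step 1: Enumerate the 36 unordered pairs (i,j) with i<j and classify each by sign(x_j-x_i) * sign(y_j-y_i).
  (1,2):dx=+1,dy=-11->D; (1,3):dx=+2,dy=+4->C; (1,4):dx=-8,dy=+2->D; (1,5):dx=-1,dy=-1->C
  (1,6):dx=-5,dy=-6->C; (1,7):dx=-9,dy=-4->C; (1,8):dx=-3,dy=-10->C; (1,9):dx=-6,dy=-8->C
  (2,3):dx=+1,dy=+15->C; (2,4):dx=-9,dy=+13->D; (2,5):dx=-2,dy=+10->D; (2,6):dx=-6,dy=+5->D
  (2,7):dx=-10,dy=+7->D; (2,8):dx=-4,dy=+1->D; (2,9):dx=-7,dy=+3->D; (3,4):dx=-10,dy=-2->C
  (3,5):dx=-3,dy=-5->C; (3,6):dx=-7,dy=-10->C; (3,7):dx=-11,dy=-8->C; (3,8):dx=-5,dy=-14->C
  (3,9):dx=-8,dy=-12->C; (4,5):dx=+7,dy=-3->D; (4,6):dx=+3,dy=-8->D; (4,7):dx=-1,dy=-6->C
  (4,8):dx=+5,dy=-12->D; (4,9):dx=+2,dy=-10->D; (5,6):dx=-4,dy=-5->C; (5,7):dx=-8,dy=-3->C
  (5,8):dx=-2,dy=-9->C; (5,9):dx=-5,dy=-7->C; (6,7):dx=-4,dy=+2->D; (6,8):dx=+2,dy=-4->D
  (6,9):dx=-1,dy=-2->C; (7,8):dx=+6,dy=-6->D; (7,9):dx=+3,dy=-4->D; (8,9):dx=-3,dy=+2->D
Step 2: C = 19, D = 17, total pairs = 36.
Step 3: tau = (C - D)/(n(n-1)/2) = (19 - 17)/36 = 0.055556.
Step 4: Exact two-sided p-value (enumerate n! = 362880 permutations of y under H0): p = 0.919455.
Step 5: alpha = 0.1. fail to reject H0.

tau_b = 0.0556 (C=19, D=17), p = 0.919455, fail to reject H0.


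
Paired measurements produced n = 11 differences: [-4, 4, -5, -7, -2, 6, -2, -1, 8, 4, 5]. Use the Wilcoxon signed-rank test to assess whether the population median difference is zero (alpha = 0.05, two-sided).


Step 1: Drop any zero differences (none here) and take |d_i|.
|d| = [4, 4, 5, 7, 2, 6, 2, 1, 8, 4, 5]
Step 2: Midrank |d_i| (ties get averaged ranks).
ranks: |4|->5, |4|->5, |5|->7.5, |7|->10, |2|->2.5, |6|->9, |2|->2.5, |1|->1, |8|->11, |4|->5, |5|->7.5
Step 3: Attach original signs; sum ranks with positive sign and with negative sign.
W+ = 5 + 9 + 11 + 5 + 7.5 = 37.5
W- = 5 + 7.5 + 10 + 2.5 + 2.5 + 1 = 28.5
(Check: W+ + W- = 66 should equal n(n+1)/2 = 66.)
Step 4: Test statistic W = min(W+, W-) = 28.5.
Step 5: Ties in |d|, so use the tie-corrected normal approximation.
        E[W] = n(n+1)/4 = 11*12/4 = 33.
        Tie groups: |d|=2 (t=2), |d|=4 (t=3), |d|=5 (t=2); sum(t^3 - t) = 36.
        Var[W] = n(n+1)(2n+1)/24 - sum(t^3-t)/48 = 3036/24 - 36/48 = 125.75.
        z = (W - E[W]) / sqrt(Var[W]) = (28.5 - 33) / 11.2138 = -0.4013.
        Two-sided p = 2*Phi(z) = 0.688207.
Step 6: alpha = 0.05. fail to reject H0.

W+ = 37.5, W- = 28.5, W = min = 28.5, p = 0.688207, fail to reject H0.


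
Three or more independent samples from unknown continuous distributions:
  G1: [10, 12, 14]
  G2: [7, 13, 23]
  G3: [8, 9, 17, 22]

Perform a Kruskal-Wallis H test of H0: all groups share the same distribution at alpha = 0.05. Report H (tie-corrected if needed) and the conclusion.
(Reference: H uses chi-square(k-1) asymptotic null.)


Step 1: Combine all N = 10 observations and assign midranks.
sorted (value, group, rank): (7,G2,1), (8,G3,2), (9,G3,3), (10,G1,4), (12,G1,5), (13,G2,6), (14,G1,7), (17,G3,8), (22,G3,9), (23,G2,10)
Step 2: Sum ranks within each group.
R_1 = 16 (n_1 = 3)
R_2 = 17 (n_2 = 3)
R_3 = 22 (n_3 = 4)
Step 3: H = 12/(N(N+1)) * sum(R_i^2/n_i) - 3(N+1)
     = 12/(10*11) * (16^2/3 + 17^2/3 + 22^2/4) - 3*11
     = 0.109091 * 302.667 - 33
     = 0.018182.
Step 4: No ties, so H is used without correction.
Step 5: Under H0, H ~ chi^2(2); p-value = 0.990950.
Step 6: alpha = 0.05. fail to reject H0.

H = 0.0182, df = 2, p = 0.990950, fail to reject H0.


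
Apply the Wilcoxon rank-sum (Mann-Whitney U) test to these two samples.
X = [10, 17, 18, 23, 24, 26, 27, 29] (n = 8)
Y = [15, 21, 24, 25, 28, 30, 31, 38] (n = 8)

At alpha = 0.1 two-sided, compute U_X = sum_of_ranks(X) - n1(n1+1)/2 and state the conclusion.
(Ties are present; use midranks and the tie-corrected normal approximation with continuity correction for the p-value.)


Step 1: Combine and sort all 16 observations; assign midranks.
sorted (value, group): (10,X), (15,Y), (17,X), (18,X), (21,Y), (23,X), (24,X), (24,Y), (25,Y), (26,X), (27,X), (28,Y), (29,X), (30,Y), (31,Y), (38,Y)
ranks: 10->1, 15->2, 17->3, 18->4, 21->5, 23->6, 24->7.5, 24->7.5, 25->9, 26->10, 27->11, 28->12, 29->13, 30->14, 31->15, 38->16
Step 2: Rank sum for X: R1 = 1 + 3 + 4 + 6 + 7.5 + 10 + 11 + 13 = 55.5.
Step 3: U_X = R1 - n1(n1+1)/2 = 55.5 - 8*9/2 = 55.5 - 36 = 19.5.
       U_Y = n1*n2 - U_X = 64 - 19.5 = 44.5.
Step 4: Ties are present, so use the tie-corrected normal approximation (with continuity correction) for the p-value.
Step 5: p-value = 0.207244; compare to alpha = 0.1. fail to reject H0.

U_X = 19.5, p = 0.207244, fail to reject H0 at alpha = 0.1.


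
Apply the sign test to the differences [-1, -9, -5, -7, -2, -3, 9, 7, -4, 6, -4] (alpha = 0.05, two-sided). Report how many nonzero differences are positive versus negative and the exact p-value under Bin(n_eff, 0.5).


Step 1: Discard zero differences. Original n = 11; n_eff = number of nonzero differences = 11.
Nonzero differences (with sign): -1, -9, -5, -7, -2, -3, +9, +7, -4, +6, -4
Step 2: Count signs: positive = 3, negative = 8.
Step 3: Under H0: P(positive) = 0.5, so the number of positives S ~ Bin(11, 0.5).
Step 4: Two-sided exact p-value = sum of Bin(11,0.5) probabilities at or below the observed probability = 0.226562.
Step 5: alpha = 0.05. fail to reject H0.

n_eff = 11, pos = 3, neg = 8, p = 0.226562, fail to reject H0.
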